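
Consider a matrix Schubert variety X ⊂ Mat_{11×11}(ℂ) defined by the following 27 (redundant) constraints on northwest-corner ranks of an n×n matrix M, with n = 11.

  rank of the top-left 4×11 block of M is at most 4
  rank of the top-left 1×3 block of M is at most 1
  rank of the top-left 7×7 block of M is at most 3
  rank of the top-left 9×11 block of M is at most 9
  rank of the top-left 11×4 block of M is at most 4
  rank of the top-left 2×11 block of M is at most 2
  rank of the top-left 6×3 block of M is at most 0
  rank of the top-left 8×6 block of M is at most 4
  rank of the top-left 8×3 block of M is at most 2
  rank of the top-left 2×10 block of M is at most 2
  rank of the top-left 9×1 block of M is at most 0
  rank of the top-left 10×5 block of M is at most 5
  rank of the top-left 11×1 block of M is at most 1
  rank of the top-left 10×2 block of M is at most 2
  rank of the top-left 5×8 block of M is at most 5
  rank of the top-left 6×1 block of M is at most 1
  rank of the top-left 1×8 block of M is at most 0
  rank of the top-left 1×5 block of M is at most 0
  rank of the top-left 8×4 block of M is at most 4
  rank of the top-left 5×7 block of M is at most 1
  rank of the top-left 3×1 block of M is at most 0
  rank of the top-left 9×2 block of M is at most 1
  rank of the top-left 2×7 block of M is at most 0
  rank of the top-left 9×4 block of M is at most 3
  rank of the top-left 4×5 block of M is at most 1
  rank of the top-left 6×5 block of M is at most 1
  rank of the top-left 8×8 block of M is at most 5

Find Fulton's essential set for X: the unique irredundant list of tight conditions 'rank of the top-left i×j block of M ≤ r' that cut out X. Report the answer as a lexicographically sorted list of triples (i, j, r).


Recovering R(i,j) via the rank-extension bound from the 27 conditions:

  row 1: 0 | 0 | 0 | 0 | 0 | 0 | 0 | 0 | 1 | 1 | 1
  row 2: 0 | 0 | 0 | 0 | 0 | 0 | 0 | 1 | 2 | 2 | 2
  row 3: 0 | 0 | 0 | 1 | 1 | 1 | 1 | 2 | 3 | 3 | 3
  row 4: 0 | 0 | 0 | 1 | 1 | 1 | 1 | 2 | 3 | 4 | 4
  row 5: 0 | 0 | 0 | 1 | 1 | 1 | 1 | 2 | 3 | 4 | 5
  row 6: 0 | 0 | 0 | 1 | 1 | 2 | 2 | 3 | 4 | 5 | 6
  row 7: 0 | 1 | 1 | 2 | 2 | 3 | 3 | 4 | 5 | 6 | 7
  row 8: 0 | 1 | 2 | 3 | 3 | 4 | 4 | 5 | 6 | 7 | 8
  row 9: 0 | 1 | 2 | 3 | 4 | 5 | 5 | 6 | 7 | 8 | 9
  row 10: 1 | 2 | 3 | 4 | 5 | 6 | 6 | 7 | 8 | 9 | 10
  row 11: 1 | 2 | 3 | 4 | 5 | 6 | 7 | 8 | 9 | 10 | 11

reading off 1-entries of Δ²R: w = (9, 8, 4, 10, 11, 6, 2, 3, 5, 1, 7).

ℓ(w)=37; the 6 essential cells (i,j,r):

[(1, 8, 0), (2, 7, 0), (5, 7, 1), (6, 3, 0), (6, 5, 1), (9, 1, 0)]


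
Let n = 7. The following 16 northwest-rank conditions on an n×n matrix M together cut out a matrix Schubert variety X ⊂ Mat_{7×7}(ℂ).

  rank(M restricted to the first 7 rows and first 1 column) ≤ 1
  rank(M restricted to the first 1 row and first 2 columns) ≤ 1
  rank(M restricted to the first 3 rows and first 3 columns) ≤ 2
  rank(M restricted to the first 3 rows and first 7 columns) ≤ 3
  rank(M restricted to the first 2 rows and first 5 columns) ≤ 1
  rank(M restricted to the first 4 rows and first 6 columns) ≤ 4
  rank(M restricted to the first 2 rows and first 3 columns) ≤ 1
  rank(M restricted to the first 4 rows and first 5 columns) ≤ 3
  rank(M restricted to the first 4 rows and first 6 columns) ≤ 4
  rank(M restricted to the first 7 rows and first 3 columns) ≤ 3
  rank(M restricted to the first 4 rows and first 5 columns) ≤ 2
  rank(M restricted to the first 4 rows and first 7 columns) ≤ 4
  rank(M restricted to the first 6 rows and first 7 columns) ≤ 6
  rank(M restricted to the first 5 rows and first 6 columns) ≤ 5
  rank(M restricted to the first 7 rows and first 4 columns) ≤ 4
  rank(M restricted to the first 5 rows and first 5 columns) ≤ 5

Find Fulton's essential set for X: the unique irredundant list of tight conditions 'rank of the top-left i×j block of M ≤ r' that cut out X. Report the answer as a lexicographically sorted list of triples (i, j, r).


Rank table r_w(7×7) implied by the 16 constraints:

  1  1  1  1  1  1  1
  1  1  1  1  1  2  2
  1  2  2  2  2  3  3
  1  2  2  2  2  3  4
  1  2  3  3  3  4  5
  1  2  3  4  4  5  6
  1  2  3  4  5  6  7

the unique w with this rank table is (1, 6, 2, 7, 3, 4, 5).

D(w) has 7 cells with 2 SE-corners; essential set:

[(2, 5, 1), (4, 5, 2)]


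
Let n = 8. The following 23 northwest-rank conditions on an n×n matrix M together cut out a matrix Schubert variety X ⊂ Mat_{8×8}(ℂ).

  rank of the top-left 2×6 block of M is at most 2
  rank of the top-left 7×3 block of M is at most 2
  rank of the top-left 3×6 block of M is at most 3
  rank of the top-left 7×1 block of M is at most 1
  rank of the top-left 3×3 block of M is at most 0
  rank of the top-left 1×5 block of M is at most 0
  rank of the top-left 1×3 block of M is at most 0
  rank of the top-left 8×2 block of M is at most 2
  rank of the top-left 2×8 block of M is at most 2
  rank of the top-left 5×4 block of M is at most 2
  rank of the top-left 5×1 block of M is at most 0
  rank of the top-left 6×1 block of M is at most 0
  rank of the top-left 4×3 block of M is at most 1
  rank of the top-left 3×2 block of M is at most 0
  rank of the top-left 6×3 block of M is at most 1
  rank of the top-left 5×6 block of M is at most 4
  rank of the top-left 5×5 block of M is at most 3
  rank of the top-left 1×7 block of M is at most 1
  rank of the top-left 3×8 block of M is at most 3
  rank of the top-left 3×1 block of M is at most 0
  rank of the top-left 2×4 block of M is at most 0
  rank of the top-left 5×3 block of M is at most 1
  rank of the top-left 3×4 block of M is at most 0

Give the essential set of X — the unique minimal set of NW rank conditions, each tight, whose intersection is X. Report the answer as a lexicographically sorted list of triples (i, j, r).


Recovering R(i,j) via the rank-extension bound from the 23 conditions:

  row 1: 0 | 0 | 0 | 0 | 0 | 1 | 1 | 1
  row 2: 0 | 0 | 0 | 0 | 1 | 2 | 2 | 2
  row 3: 0 | 0 | 0 | 0 | 1 | 2 | 3 | 3
  row 4: 0 | 1 | 1 | 1 | 2 | 3 | 4 | 4
  row 5: 0 | 1 | 1 | 2 | 3 | 4 | 5 | 5
  row 6: 0 | 1 | 1 | 2 | 3 | 4 | 5 | 6
  row 7: 1 | 2 | 2 | 3 | 4 | 5 | 6 | 7
  row 8: 1 | 2 | 3 | 4 | 5 | 6 | 7 | 8

so w = (6, 5, 7, 2, 4, 8, 1, 3).

Rothe diagram D(w) (18 cells), 4 SE-corners (essential conditions):

[(1, 5, 0), (3, 4, 0), (6, 1, 0), (6, 3, 1)]


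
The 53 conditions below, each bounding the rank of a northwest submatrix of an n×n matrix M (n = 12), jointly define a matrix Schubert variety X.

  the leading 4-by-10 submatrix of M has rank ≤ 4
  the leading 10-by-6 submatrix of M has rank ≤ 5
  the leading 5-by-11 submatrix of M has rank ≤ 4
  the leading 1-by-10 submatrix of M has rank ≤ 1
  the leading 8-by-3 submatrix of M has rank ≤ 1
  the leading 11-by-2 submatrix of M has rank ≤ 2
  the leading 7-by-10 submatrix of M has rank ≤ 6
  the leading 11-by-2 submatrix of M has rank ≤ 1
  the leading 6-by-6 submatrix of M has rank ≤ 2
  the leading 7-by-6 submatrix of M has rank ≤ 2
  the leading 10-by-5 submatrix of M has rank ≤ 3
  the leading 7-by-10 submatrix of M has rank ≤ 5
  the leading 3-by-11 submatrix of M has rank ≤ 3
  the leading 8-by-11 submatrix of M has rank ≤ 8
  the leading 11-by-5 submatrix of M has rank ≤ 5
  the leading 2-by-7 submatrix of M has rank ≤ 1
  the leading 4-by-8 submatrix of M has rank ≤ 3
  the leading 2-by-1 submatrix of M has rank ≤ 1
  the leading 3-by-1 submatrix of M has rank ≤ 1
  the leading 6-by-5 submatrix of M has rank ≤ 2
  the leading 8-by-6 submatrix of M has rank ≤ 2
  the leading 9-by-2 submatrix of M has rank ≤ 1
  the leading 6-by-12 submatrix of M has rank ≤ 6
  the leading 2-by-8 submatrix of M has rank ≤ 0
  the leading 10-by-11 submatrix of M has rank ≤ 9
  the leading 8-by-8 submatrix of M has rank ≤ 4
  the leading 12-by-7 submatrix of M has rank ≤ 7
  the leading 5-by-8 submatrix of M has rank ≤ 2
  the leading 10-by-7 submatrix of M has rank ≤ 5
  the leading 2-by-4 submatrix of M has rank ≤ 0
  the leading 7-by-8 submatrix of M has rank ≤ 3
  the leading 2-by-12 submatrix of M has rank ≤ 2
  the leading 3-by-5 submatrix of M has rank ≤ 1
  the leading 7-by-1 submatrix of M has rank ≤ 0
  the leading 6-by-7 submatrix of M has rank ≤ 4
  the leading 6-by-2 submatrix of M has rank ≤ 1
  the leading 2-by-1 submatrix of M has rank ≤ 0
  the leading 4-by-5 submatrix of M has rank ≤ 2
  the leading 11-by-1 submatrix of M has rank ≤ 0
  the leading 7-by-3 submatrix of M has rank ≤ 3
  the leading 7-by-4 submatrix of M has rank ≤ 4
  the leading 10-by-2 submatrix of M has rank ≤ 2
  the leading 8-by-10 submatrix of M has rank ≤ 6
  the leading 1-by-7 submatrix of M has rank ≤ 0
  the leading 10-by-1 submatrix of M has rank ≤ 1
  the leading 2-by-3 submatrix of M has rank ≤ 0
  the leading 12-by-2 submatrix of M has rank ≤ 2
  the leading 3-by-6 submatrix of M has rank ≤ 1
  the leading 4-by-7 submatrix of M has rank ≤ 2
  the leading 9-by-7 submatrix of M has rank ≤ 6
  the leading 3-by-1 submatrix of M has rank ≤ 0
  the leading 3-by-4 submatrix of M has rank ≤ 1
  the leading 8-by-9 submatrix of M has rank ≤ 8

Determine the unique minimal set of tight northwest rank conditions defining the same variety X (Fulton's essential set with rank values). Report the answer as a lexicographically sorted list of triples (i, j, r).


The tightest implied rank at each (i,j), from the 53 conditions:

  row 1: 0, 0, 0, 0, 0, 0, 0, 0, 1, 1, 1, 1
  row 2: 0, 0, 0, 0, 0, 0, 0, 0, 1, 2, 2, 2
  row 3: 0, 1, 1, 1, 1, 1, 1, 1, 2, 3, 3, 3
  row 4: 0, 1, 1, 2, 2, 2, 2, 2, 3, 4, 4, 4
  row 5: 0, 1, 1, 2, 2, 2, 2, 2, 3, 4, 4, 5
  row 6: 0, 1, 1, 2, 2, 2, 3, 3, 4, 5, 5, 6
  row 7: 0, 1, 1, 2, 2, 2, 3, 3, 4, 5, 6, 7
  row 8: 0, 1, 1, 2, 2, 2, 3, 4, 5, 6, 7, 8
  row 9: 0, 1, 2, 3, 3, 3, 4, 5, 6, 7, 8, 9
  row 10: 0, 1, 2, 3, 3, 4, 5, 6, 7, 8, 9, 10
  row 11: 0, 1, 2, 3, 4, 5, 6, 7, 8, 9, 10, 11
  row 12: 1, 2, 3, 4, 5, 6, 7, 8, 9, 10, 11, 12

second differences of R give the permutation w = (9, 10, 2, 4, 12, 7, 11, 8, 3, 6, 5, 1).

|D(w)|=43, |Ess(w)|=8:

[(2, 8, 0), (5, 8, 2), (5, 11, 4), (7, 8, 3), (8, 3, 1), (8, 6, 2), (10, 5, 3), (11, 1, 0)]


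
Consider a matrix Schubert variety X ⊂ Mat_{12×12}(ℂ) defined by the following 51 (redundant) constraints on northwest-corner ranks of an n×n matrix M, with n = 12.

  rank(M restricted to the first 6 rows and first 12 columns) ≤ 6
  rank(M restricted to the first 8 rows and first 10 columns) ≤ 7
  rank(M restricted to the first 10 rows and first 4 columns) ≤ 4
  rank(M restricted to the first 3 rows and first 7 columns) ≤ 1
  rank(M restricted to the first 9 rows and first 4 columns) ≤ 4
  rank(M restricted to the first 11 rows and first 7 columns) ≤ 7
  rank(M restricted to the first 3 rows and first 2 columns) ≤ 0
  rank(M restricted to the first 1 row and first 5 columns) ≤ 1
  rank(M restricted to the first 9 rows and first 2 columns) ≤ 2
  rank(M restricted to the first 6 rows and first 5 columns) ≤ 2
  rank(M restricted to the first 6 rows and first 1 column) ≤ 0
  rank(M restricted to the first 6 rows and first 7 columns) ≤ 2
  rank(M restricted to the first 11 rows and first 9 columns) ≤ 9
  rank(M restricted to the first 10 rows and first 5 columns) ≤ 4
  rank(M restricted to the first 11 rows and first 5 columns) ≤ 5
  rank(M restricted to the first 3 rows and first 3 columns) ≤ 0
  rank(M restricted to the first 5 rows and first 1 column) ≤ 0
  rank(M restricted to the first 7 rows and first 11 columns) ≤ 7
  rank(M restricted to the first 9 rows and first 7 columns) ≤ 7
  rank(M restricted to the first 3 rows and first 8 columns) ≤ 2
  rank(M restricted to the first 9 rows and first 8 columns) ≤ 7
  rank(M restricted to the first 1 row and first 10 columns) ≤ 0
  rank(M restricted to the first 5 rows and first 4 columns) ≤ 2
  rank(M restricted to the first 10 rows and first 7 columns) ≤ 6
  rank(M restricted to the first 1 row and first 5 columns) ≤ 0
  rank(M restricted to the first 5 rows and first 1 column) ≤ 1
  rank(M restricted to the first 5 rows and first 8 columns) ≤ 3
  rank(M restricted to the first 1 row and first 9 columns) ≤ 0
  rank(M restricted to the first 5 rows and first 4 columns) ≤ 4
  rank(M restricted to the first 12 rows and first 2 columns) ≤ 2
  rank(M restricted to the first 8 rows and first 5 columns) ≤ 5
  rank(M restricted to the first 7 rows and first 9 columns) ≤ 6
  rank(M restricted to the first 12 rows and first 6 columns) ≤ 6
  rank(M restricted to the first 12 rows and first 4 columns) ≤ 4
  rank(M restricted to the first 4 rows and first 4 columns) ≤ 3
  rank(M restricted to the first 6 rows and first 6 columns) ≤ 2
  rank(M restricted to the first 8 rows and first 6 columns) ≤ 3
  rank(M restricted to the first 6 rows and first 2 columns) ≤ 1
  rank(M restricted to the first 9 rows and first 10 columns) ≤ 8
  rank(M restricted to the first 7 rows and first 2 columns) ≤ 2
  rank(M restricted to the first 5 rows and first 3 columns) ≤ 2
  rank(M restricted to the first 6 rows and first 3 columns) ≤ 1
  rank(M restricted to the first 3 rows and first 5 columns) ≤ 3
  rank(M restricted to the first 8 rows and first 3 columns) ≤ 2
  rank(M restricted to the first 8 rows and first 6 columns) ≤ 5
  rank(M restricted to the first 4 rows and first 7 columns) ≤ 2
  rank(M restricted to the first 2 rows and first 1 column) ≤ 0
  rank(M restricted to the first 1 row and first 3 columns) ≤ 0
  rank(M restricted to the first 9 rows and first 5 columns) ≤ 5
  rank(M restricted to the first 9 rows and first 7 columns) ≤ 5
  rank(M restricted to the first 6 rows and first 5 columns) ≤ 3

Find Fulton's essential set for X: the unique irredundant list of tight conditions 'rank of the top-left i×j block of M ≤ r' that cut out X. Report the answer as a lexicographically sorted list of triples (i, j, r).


Reconstructing r_w from the 51 given conditions:

  row 1: 0, 0, 0, 0, 0, 0, 0, 0, 0, 0, 1, 1
  row 2: 0, 0, 0, 1, 1, 1, 1, 1, 1, 1, 2, 2
  row 3: 0, 0, 0, 1, 1, 1, 1, 2, 2, 2, 3, 3
  row 4: 0, 1, 1, 2, 2, 2, 2, 3, 3, 3, 4, 4
  row 5: 0, 1, 1, 2, 2, 2, 2, 3, 4, 4, 5, 5
  row 6: 0, 1, 1, 2, 2, 2, 2, 3, 4, 5, 6, 6
  row 7: 1, 2, 2, 3, 3, 3, 3, 4, 5, 6, 7, 7
  row 8: 1, 2, 2, 3, 3, 3, 4, 5, 6, 7, 8, 8
  row 9: 1, 2, 3, 4, 4, 4, 5, 6, 7, 8, 9, 9
  row 10: 1, 2, 3, 4, 4, 5, 6, 7, 8, 9, 10, 10
  row 11: 1, 2, 3, 4, 5, 6, 7, 8, 9, 10, 11, 11
  row 12: 1, 2, 3, 4, 5, 6, 7, 8, 9, 10, 11, 12

giving w = (11, 4, 8, 2, 9, 10, 1, 7, 3, 6, 5, 12) via Δ²R.

9 SE-corners of the 34-cell Rothe diagram give Ess(w):

[(1, 10, 0), (3, 3, 0), (3, 7, 1), (6, 1, 0), (6, 3, 1), (6, 7, 2), (8, 3, 2), (8, 6, 3), (10, 5, 4)]


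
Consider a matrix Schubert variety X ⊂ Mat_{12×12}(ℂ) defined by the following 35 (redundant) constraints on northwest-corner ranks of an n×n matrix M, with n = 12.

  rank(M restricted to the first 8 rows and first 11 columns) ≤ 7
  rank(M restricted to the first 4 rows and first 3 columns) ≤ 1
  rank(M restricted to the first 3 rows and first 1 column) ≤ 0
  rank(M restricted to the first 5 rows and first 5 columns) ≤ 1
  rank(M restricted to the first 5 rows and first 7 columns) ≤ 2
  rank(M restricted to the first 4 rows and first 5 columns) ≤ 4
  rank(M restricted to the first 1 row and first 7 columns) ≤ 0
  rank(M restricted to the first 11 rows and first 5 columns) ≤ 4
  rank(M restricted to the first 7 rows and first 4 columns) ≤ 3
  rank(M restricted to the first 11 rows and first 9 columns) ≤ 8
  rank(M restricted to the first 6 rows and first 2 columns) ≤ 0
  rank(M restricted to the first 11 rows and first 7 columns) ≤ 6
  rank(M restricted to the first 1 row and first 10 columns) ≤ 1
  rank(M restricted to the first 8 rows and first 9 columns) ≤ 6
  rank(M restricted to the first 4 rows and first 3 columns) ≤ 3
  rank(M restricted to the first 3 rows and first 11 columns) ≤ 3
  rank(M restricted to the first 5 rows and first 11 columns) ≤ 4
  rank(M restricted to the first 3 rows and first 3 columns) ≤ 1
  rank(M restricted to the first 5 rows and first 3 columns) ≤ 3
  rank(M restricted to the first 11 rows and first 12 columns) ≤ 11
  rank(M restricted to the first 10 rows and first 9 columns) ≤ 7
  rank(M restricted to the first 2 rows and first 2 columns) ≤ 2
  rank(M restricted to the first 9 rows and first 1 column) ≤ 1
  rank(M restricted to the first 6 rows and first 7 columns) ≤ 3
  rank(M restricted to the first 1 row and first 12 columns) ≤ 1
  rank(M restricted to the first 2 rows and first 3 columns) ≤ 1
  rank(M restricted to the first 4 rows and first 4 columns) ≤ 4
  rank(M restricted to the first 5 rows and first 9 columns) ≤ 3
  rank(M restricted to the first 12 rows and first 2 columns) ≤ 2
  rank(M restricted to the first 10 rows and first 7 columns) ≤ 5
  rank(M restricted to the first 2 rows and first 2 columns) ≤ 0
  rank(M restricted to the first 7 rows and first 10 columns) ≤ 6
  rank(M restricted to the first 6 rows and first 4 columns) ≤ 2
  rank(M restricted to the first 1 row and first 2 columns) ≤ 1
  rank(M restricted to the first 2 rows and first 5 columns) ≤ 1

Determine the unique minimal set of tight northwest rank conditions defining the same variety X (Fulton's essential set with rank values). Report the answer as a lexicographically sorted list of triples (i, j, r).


Reconstructing r_w from the 35 given conditions:

  i=1: 0 | 0 | 0 | 0 | 0 | 0 | 0 | 1 | 1 | 1 | 1 | 1
  i=2: 0 | 0 | 1 | 1 | 1 | 1 | 1 | 2 | 2 | 2 | 2 | 2
  i=3: 0 | 0 | 1 | 1 | 1 | 2 | 2 | 3 | 3 | 3 | 3 | 3
  i=4: 0 | 0 | 1 | 1 | 1 | 2 | 2 | 3 | 3 | 4 | 4 | 4
  i=5: 0 | 0 | 1 | 1 | 1 | 2 | 2 | 3 | 3 | 4 | 4 | 5
  i=6: 0 | 0 | 1 | 2 | 2 | 3 | 3 | 4 | 4 | 5 | 5 | 6
  i=7: 1 | 1 | 2 | 3 | 3 | 4 | 4 | 5 | 5 | 6 | 6 | 7
  i=8: 1 | 2 | 3 | 4 | 4 | 5 | 5 | 6 | 6 | 7 | 7 | 8
  i=9: 1 | 2 | 3 | 4 | 4 | 5 | 5 | 6 | 7 | 8 | 8 | 9
  i=10: 1 | 2 | 3 | 4 | 4 | 5 | 5 | 6 | 7 | 8 | 9 | 10
  i=11: 1 | 2 | 3 | 4 | 4 | 5 | 6 | 7 | 8 | 9 | 10 | 11
  i=12: 1 | 2 | 3 | 4 | 5 | 6 | 7 | 8 | 9 | 10 | 11 | 12

reading off 1-entries of Δ²R: w = (8, 3, 6, 10, 12, 4, 1, 2, 9, 11, 7, 5).

Fulton essential set (8 of the 33 Rothe cells):

[(1, 7, 0), (5, 5, 1), (5, 7, 2), (5, 9, 3), (5, 11, 4), (6, 2, 0), (10, 7, 5), (11, 5, 4)]


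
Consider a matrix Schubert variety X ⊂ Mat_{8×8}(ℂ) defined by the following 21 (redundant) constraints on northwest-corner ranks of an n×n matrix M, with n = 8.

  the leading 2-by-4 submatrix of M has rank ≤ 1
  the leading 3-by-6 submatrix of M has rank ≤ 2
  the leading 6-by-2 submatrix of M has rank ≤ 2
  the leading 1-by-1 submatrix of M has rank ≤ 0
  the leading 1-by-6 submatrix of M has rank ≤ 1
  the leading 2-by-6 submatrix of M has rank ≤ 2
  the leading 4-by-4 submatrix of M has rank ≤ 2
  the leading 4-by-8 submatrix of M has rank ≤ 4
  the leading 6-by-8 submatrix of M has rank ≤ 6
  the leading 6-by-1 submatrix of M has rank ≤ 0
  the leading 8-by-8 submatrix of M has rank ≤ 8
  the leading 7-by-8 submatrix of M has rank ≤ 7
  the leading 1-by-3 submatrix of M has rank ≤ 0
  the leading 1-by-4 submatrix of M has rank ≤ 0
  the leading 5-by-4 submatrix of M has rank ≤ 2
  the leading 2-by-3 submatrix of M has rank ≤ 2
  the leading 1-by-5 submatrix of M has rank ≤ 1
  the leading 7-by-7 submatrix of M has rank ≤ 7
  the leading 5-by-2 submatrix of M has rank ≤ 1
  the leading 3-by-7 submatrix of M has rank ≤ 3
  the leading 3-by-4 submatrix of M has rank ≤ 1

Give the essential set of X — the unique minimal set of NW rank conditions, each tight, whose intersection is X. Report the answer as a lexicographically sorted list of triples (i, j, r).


Recovering R(i,j) via the rank-extension bound from the 21 conditions:

  row 1: 0, 0, 0, 0, 1, 1, 1, 1
  row 2: 0, 1, 1, 1, 2, 2, 2, 2
  row 3: 0, 1, 1, 1, 2, 2, 3, 3
  row 4: 0, 1, 2, 2, 3, 3, 4, 4
  row 5: 0, 1, 2, 2, 3, 4, 5, 5
  row 6: 0, 1, 2, 3, 4, 5, 6, 6
  row 7: 1, 2, 3, 4, 5, 6, 7, 7
  row 8: 1, 2, 3, 4, 5, 6, 7, 8

so w = (5, 2, 7, 3, 6, 4, 1, 8).

D(w) has 13 cells with 5 SE-corners; essential set:

[(1, 4, 0), (3, 4, 1), (3, 6, 2), (5, 4, 2), (6, 1, 0)]


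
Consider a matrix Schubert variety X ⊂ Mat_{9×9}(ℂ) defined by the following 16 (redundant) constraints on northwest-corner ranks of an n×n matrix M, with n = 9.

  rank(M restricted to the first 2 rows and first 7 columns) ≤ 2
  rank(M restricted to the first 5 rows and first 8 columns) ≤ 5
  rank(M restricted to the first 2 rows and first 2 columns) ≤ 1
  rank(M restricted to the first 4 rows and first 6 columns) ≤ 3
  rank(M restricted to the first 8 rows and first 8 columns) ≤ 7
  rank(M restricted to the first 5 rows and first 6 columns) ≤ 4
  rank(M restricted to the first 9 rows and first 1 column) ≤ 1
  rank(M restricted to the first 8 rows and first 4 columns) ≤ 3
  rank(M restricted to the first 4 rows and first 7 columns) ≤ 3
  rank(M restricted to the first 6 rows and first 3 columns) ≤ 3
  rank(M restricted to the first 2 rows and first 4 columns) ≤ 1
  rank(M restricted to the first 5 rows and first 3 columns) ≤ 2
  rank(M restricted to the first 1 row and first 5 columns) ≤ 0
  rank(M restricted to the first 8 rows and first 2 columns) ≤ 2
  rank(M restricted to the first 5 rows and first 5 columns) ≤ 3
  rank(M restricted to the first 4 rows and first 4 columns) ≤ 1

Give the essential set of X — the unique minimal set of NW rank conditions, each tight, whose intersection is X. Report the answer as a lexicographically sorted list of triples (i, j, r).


The tightest implied rank at each (i,j), from the 16 conditions:

  R[1]: 0, 0, 0, 0, 0, 1, 1, 1, 1
  R[2]: 1, 1, 1, 1, 1, 2, 2, 2, 2
  R[3]: 1, 1, 1, 1, 2, 3, 3, 3, 3
  R[4]: 1, 1, 1, 1, 2, 3, 3, 4, 4
  R[5]: 1, 2, 2, 2, 3, 4, 4, 5, 5
  R[6]: 1, 2, 3, 3, 4, 5, 5, 6, 6
  R[7]: 1, 2, 3, 3, 4, 5, 6, 7, 7
  R[8]: 1, 2, 3, 3, 4, 5, 6, 7, 8
  R[9]: 1, 2, 3, 4, 5, 6, 7, 8, 9

hence w(1..9) = (6, 1, 5, 8, 2, 3, 7, 9, 4).

|D(w)|=14, |Ess(w)|=4:

[(1, 5, 0), (4, 4, 1), (4, 7, 3), (8, 4, 3)]


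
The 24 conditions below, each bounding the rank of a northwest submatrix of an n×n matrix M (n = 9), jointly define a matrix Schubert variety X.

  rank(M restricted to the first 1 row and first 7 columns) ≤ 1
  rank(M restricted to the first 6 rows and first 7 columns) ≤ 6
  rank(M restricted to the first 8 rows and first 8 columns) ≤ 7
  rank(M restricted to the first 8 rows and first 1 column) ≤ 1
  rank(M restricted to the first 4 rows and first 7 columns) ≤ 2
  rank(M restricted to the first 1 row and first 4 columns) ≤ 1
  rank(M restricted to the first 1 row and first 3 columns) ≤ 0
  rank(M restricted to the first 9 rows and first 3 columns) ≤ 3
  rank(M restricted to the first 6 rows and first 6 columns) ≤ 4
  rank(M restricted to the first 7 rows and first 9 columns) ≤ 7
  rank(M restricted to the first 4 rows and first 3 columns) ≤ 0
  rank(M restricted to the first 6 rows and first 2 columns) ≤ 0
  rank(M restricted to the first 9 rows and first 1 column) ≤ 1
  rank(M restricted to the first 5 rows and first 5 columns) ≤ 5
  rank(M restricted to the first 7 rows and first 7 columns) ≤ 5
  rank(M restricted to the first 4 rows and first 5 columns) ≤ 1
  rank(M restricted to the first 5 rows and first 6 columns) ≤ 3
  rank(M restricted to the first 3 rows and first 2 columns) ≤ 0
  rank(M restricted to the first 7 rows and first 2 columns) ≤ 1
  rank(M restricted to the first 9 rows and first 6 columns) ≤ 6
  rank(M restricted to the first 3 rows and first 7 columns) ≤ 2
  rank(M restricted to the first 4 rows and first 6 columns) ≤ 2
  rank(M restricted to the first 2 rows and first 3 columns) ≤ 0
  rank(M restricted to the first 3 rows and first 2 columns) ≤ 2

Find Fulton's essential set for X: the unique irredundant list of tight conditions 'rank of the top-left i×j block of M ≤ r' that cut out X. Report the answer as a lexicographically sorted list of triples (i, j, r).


Recovering R(i,j) via the rank-extension bound from the 24 conditions:

  i=1: 0 | 0 | 0 | 1 | 1 | 1 | 1 | 1 | 1
  i=2: 0 | 0 | 0 | 1 | 1 | 2 | 2 | 2 | 2
  i=3: 0 | 0 | 0 | 1 | 1 | 2 | 2 | 3 | 3
  i=4: 0 | 0 | 0 | 1 | 1 | 2 | 2 | 3 | 4
  i=5: 0 | 0 | 1 | 2 | 2 | 3 | 3 | 4 | 5
  i=6: 0 | 0 | 1 | 2 | 3 | 4 | 4 | 5 | 6
  i=7: 1 | 1 | 2 | 3 | 4 | 5 | 5 | 6 | 7
  i=8: 1 | 2 | 3 | 4 | 5 | 6 | 6 | 7 | 8
  i=9: 1 | 2 | 3 | 4 | 5 | 6 | 7 | 8 | 9

reading off 1-entries of Δ²R: w = (4, 6, 8, 9, 3, 5, 1, 2, 7).

Rothe diagram D(w) (21 cells), 4 SE-corners (essential conditions):

[(4, 3, 0), (4, 5, 1), (4, 7, 2), (6, 2, 0)]


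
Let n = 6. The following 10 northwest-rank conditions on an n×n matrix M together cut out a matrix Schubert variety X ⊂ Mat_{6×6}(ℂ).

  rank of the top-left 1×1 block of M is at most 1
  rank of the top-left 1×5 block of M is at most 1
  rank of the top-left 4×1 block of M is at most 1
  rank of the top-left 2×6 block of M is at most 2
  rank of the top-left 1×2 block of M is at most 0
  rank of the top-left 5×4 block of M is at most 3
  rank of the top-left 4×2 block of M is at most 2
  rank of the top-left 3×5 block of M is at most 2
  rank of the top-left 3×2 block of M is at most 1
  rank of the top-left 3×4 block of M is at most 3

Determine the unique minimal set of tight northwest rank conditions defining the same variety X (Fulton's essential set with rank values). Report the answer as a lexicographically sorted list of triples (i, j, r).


Propagating the 10 rank bounds to every northwest block:

  row 1: 0, 0, 1, 1, 1, 1
  row 2: 1, 1, 2, 2, 2, 2
  row 3: 1, 1, 2, 2, 2, 3
  row 4: 1, 2, 3, 3, 3, 4
  row 5: 1, 2, 3, 3, 4, 5
  row 6: 1, 2, 3, 4, 5, 6

reading off 1-entries of Δ²R: w = (3, 1, 6, 2, 5, 4).

Fulton essential set (4 of the 6 Rothe cells):

[(1, 2, 0), (3, 2, 1), (3, 5, 2), (5, 4, 3)]


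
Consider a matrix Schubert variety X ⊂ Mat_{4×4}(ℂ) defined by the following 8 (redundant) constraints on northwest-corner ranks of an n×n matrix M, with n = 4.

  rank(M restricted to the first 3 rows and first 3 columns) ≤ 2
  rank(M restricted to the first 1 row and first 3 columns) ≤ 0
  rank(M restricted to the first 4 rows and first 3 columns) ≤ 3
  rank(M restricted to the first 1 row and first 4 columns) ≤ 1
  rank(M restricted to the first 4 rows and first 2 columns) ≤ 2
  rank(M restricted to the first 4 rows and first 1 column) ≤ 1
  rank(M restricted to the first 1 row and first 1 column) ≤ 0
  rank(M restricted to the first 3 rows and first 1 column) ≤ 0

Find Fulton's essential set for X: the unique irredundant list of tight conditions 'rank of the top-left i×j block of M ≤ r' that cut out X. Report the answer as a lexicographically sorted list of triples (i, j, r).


Reconstructing r_w from the 8 given conditions:

  i=1: 0  0  0  1
  i=2: 0  1  1  2
  i=3: 0  1  2  3
  i=4: 1  2  3  4

hence w(1..4) = (4, 2, 3, 1).

ℓ(w)=5; the 2 essential cells (i,j,r):

[(1, 3, 0), (3, 1, 0)]


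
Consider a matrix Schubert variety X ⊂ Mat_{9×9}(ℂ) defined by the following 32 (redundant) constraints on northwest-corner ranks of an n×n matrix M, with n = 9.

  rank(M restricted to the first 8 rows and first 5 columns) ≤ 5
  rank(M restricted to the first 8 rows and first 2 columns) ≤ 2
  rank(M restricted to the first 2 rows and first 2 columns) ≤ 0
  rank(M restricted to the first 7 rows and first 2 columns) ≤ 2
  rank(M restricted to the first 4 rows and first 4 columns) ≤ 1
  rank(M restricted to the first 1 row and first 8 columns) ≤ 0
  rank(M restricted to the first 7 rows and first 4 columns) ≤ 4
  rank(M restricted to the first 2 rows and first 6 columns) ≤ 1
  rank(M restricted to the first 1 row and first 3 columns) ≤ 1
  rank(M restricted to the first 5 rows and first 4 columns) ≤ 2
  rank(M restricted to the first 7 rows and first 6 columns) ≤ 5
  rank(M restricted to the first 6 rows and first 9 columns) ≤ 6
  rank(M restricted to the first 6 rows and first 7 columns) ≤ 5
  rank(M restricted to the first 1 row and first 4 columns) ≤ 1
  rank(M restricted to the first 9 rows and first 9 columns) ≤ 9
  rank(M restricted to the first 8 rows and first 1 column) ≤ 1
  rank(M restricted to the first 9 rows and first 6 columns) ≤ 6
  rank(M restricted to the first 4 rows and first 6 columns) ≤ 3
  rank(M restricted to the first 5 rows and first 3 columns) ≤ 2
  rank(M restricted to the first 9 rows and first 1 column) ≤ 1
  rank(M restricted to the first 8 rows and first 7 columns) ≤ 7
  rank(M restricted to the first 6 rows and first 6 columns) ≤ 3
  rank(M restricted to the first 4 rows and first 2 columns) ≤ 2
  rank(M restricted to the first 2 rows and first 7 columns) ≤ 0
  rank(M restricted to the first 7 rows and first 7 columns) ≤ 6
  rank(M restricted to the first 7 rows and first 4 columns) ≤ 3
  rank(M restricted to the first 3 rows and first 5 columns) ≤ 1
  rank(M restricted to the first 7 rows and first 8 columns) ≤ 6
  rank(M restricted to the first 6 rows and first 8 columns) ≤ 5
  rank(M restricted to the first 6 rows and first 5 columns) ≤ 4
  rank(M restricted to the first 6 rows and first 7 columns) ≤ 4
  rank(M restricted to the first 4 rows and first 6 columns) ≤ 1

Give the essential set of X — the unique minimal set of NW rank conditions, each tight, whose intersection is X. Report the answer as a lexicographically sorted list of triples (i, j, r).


Recovering R(i,j) via the rank-extension bound from the 32 conditions:

  row 1: 0, 0, 0, 0, 0, 0, 0, 0, 1
  row 2: 0, 0, 0, 0, 0, 0, 0, 1, 2
  row 3: 1, 1, 1, 1, 1, 1, 1, 2, 3
  row 4: 1, 1, 1, 1, 1, 1, 2, 3, 4
  row 5: 1, 2, 2, 2, 2, 2, 3, 4, 5
  row 6: 1, 2, 3, 3, 3, 3, 4, 5, 6
  row 7: 1, 2, 3, 3, 4, 4, 5, 6, 7
  row 8: 1, 2, 3, 4, 5, 5, 6, 7, 8
  row 9: 1, 2, 3, 4, 5, 6, 7, 8, 9

the unique w with this rank table is (9, 8, 1, 7, 2, 3, 5, 4, 6).

Rothe diagram D(w) (21 cells), 4 SE-corners (essential conditions):

[(1, 8, 0), (2, 7, 0), (4, 6, 1), (7, 4, 3)]


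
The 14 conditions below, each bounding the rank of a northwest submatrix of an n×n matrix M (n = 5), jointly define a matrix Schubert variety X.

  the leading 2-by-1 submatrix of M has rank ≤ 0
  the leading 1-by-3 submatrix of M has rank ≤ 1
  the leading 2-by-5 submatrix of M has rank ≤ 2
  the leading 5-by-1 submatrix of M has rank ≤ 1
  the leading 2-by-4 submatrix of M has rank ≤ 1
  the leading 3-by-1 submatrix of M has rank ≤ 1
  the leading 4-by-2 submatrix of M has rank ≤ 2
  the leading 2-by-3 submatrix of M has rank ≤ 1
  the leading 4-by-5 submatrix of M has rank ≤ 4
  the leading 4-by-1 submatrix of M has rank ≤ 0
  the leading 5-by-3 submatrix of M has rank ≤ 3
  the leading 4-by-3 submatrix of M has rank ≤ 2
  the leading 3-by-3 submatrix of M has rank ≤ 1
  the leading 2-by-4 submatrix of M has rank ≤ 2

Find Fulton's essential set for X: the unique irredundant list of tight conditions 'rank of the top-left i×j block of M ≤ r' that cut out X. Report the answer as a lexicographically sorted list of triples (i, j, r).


Rank table r_w(5×5) implied by the 14 constraints:

  0 1 1 1 1
  0 1 1 1 2
  0 1 1 2 3
  0 1 2 3 4
  1 2 3 4 5

so w = (2, 5, 4, 3, 1).

Fulton essential set (3 of the 7 Rothe cells):

[(2, 4, 1), (3, 3, 1), (4, 1, 0)]


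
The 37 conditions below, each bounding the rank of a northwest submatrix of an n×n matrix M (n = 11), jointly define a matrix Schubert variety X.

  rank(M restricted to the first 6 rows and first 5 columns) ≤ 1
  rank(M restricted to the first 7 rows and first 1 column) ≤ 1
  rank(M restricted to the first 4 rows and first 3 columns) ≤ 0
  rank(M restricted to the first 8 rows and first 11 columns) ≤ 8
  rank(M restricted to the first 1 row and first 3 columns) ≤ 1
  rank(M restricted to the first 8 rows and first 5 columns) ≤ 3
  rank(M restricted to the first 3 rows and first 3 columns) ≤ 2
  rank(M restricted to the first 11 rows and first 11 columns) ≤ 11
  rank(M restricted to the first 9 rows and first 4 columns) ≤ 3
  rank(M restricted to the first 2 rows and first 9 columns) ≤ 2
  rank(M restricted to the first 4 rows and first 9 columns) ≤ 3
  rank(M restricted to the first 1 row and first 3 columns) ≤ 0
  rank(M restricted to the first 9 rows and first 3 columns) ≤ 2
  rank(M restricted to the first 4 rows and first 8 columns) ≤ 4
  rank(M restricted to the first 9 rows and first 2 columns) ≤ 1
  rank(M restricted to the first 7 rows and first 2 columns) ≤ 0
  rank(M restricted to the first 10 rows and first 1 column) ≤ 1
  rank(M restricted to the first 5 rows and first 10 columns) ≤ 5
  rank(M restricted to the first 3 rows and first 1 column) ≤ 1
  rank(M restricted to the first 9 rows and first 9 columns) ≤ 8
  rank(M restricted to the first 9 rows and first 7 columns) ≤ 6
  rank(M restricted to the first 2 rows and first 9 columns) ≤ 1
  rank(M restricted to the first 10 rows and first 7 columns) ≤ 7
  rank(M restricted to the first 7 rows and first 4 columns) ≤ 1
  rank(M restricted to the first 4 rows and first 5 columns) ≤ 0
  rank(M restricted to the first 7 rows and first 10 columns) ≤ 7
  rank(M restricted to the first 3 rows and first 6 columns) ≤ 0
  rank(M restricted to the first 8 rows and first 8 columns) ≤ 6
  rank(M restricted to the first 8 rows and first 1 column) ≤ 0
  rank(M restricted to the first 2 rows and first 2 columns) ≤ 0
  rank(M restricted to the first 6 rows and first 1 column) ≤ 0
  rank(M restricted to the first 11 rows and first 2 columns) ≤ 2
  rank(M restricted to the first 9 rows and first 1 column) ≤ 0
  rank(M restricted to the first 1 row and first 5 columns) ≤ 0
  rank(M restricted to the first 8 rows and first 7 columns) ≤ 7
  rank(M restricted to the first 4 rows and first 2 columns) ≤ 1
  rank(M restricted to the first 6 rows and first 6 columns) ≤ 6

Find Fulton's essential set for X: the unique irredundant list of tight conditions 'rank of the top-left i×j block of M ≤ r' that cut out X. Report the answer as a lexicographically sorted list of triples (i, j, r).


Propagating the 37 rank bounds to every northwest block:

  i=1: 0 0 0 0 0 0 1 1 1 1 1
  i=2: 0 0 0 0 0 0 1 1 1 2 2
  i=3: 0 0 0 0 0 0 1 2 2 3 3
  i=4: 0 0 0 0 0 1 2 3 3 4 4
  i=5: 0 0 1 1 1 2 3 4 4 5 5
  i=6: 0 0 1 1 1 2 3 4 5 6 6
  i=7: 0 0 1 1 2 3 4 5 6 7 7
  i=8: 0 1 2 2 3 4 5 6 7 8 8
  i=9: 0 1 2 3 4 5 6 7 8 9 9
  i=10: 1 2 3 4 5 6 7 8 9 10 10
  i=11: 1 2 3 4 5 6 7 8 9 10 11

second differences of R give the permutation w = (7, 10, 8, 6, 3, 9, 5, 2, 4, 1, 11).

7 SE-corners of the 36-cell Rothe diagram give Ess(w):

[(2, 9, 1), (3, 6, 0), (4, 5, 0), (6, 5, 1), (7, 2, 0), (7, 4, 1), (9, 1, 0)]


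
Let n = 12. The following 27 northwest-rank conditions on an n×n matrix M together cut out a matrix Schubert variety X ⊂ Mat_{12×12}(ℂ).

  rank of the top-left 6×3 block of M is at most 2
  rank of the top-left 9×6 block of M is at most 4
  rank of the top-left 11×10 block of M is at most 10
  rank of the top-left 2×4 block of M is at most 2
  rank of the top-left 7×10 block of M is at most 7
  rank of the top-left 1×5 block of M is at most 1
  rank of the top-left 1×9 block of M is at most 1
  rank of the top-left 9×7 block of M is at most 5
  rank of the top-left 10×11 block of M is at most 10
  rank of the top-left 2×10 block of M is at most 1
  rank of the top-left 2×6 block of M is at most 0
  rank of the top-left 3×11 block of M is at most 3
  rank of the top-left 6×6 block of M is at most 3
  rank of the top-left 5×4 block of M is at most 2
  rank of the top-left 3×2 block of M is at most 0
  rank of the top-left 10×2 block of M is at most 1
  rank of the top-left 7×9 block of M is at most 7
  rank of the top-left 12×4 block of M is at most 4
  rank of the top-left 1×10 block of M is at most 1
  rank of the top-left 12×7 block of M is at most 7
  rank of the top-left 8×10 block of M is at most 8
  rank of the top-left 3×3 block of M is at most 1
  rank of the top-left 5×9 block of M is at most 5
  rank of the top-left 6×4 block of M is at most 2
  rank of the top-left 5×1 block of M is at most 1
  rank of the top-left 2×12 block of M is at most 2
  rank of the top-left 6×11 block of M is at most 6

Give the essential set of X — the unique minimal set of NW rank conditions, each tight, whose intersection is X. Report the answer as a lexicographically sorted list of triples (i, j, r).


Propagating the 27 rank bounds to every northwest block:

  i=1: 0 0 0 0 0 0 1 1 1 1 1 1
  i=2: 0 0 0 0 0 0 1 1 1 1 2 2
  i=3: 0 0 1 1 1 1 2 2 2 2 3 3
  i=4: 1 1 2 2 2 2 3 3 3 3 4 4
  i=5: 1 1 2 2 3 3 4 4 4 4 5 5
  i=6: 1 1 2 2 3 3 4 5 5 5 6 6
  i=7: 1 1 2 3 4 4 5 6 6 6 7 7
  i=8: 1 1 2 3 4 4 5 6 7 7 8 8
  i=9: 1 1 2 3 4 4 5 6 7 8 9 9
  i=10: 1 1 2 3 4 5 6 7 8 9 10 10
  i=11: 1 2 3 4 5 6 7 8 9 10 11 11
  i=12: 1 2 3 4 5 6 7 8 9 10 11 12

so w = (7, 11, 3, 1, 5, 8, 4, 9, 10, 6, 2, 12).

ℓ(w)=28; the 7 essential cells (i,j,r):

[(2, 6, 0), (2, 10, 1), (3, 2, 0), (6, 4, 2), (6, 6, 3), (9, 6, 4), (10, 2, 1)]


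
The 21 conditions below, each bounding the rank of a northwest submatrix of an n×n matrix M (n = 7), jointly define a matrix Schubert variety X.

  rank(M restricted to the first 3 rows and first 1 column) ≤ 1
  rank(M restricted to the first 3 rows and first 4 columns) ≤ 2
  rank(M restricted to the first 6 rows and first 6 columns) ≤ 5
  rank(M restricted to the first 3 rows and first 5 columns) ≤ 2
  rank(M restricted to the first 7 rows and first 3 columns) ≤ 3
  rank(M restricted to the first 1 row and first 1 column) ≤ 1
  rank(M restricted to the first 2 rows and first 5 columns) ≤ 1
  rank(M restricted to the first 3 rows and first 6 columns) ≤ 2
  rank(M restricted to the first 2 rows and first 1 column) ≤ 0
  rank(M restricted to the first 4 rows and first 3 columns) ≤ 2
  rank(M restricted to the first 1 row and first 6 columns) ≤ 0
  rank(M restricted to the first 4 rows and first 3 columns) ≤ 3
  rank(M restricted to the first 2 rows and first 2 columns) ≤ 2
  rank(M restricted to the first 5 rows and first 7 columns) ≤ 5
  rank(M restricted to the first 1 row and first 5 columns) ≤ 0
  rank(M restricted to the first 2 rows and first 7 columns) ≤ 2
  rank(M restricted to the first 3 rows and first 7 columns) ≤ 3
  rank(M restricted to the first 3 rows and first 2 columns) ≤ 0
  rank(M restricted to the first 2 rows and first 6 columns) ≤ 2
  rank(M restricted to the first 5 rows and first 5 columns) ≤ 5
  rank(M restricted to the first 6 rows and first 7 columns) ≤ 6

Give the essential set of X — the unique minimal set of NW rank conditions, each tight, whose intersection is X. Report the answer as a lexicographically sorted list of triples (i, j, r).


Reconstructing r_w from the 21 given conditions:

  0  0  0  0  0  0  1
  0  0  1  1  1  1  2
  0  0  1  2  2  2  3
  1  1  2  3  3  3  4
  1  2  3  4  4  4  5
  1  2  3  4  5  5  6
  1  2  3  4  5  6  7

reading off 1-entries of Δ²R: w = (7, 3, 4, 1, 2, 5, 6).

2 SE-corners of the 10-cell Rothe diagram give Ess(w):

[(1, 6, 0), (3, 2, 0)]


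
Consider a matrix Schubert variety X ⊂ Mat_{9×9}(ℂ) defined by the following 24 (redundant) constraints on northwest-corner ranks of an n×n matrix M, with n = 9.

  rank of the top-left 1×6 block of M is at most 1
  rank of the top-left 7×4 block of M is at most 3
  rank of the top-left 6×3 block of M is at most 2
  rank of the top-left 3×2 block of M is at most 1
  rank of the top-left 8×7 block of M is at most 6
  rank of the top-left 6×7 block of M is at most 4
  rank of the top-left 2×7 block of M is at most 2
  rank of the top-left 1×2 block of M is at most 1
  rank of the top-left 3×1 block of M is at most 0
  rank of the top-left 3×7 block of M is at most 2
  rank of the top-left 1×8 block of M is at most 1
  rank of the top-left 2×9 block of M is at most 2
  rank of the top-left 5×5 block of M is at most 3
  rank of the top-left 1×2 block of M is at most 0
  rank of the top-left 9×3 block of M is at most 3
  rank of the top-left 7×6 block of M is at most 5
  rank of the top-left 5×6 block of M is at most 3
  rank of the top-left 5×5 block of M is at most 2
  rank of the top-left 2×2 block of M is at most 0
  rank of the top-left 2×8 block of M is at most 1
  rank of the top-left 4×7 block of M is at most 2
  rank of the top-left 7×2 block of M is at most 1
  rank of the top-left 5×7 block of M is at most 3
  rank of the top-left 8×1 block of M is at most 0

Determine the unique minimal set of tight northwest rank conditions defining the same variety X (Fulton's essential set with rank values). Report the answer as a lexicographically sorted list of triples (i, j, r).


The tightest implied rank at each (i,j), from the 24 conditions:

  row 1: 0 | 0 | 1 | 1 | 1 | 1 | 1 | 1 | 1
  row 2: 0 | 0 | 1 | 1 | 1 | 1 | 1 | 1 | 2
  row 3: 0 | 1 | 2 | 2 | 2 | 2 | 2 | 2 | 3
  row 4: 0 | 1 | 2 | 2 | 2 | 2 | 2 | 3 | 4
  row 5: 0 | 1 | 2 | 2 | 2 | 3 | 3 | 4 | 5
  row 6: 0 | 1 | 2 | 3 | 3 | 4 | 4 | 5 | 6
  row 7: 0 | 1 | 2 | 3 | 4 | 5 | 5 | 6 | 7
  row 8: 0 | 1 | 2 | 3 | 4 | 5 | 6 | 7 | 8
  row 9: 1 | 2 | 3 | 4 | 5 | 6 | 7 | 8 | 9

the unique w with this rank table is (3, 9, 2, 8, 6, 4, 5, 7, 1).

Fulton essential set (5 of the 21 Rothe cells):

[(2, 2, 0), (2, 8, 1), (4, 7, 2), (5, 5, 2), (8, 1, 0)]
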